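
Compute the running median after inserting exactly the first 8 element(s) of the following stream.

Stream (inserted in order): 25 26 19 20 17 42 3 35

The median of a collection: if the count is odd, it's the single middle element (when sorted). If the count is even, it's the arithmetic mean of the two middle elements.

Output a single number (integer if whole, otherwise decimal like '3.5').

Answer: 22.5

Derivation:
Step 1: insert 25 -> lo=[25] (size 1, max 25) hi=[] (size 0) -> median=25
Step 2: insert 26 -> lo=[25] (size 1, max 25) hi=[26] (size 1, min 26) -> median=25.5
Step 3: insert 19 -> lo=[19, 25] (size 2, max 25) hi=[26] (size 1, min 26) -> median=25
Step 4: insert 20 -> lo=[19, 20] (size 2, max 20) hi=[25, 26] (size 2, min 25) -> median=22.5
Step 5: insert 17 -> lo=[17, 19, 20] (size 3, max 20) hi=[25, 26] (size 2, min 25) -> median=20
Step 6: insert 42 -> lo=[17, 19, 20] (size 3, max 20) hi=[25, 26, 42] (size 3, min 25) -> median=22.5
Step 7: insert 3 -> lo=[3, 17, 19, 20] (size 4, max 20) hi=[25, 26, 42] (size 3, min 25) -> median=20
Step 8: insert 35 -> lo=[3, 17, 19, 20] (size 4, max 20) hi=[25, 26, 35, 42] (size 4, min 25) -> median=22.5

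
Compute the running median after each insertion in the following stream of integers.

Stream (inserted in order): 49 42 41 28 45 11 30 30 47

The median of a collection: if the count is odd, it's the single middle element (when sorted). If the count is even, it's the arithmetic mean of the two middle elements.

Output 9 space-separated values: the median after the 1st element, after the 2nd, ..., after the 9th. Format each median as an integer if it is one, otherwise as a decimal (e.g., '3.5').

Answer: 49 45.5 42 41.5 42 41.5 41 35.5 41

Derivation:
Step 1: insert 49 -> lo=[49] (size 1, max 49) hi=[] (size 0) -> median=49
Step 2: insert 42 -> lo=[42] (size 1, max 42) hi=[49] (size 1, min 49) -> median=45.5
Step 3: insert 41 -> lo=[41, 42] (size 2, max 42) hi=[49] (size 1, min 49) -> median=42
Step 4: insert 28 -> lo=[28, 41] (size 2, max 41) hi=[42, 49] (size 2, min 42) -> median=41.5
Step 5: insert 45 -> lo=[28, 41, 42] (size 3, max 42) hi=[45, 49] (size 2, min 45) -> median=42
Step 6: insert 11 -> lo=[11, 28, 41] (size 3, max 41) hi=[42, 45, 49] (size 3, min 42) -> median=41.5
Step 7: insert 30 -> lo=[11, 28, 30, 41] (size 4, max 41) hi=[42, 45, 49] (size 3, min 42) -> median=41
Step 8: insert 30 -> lo=[11, 28, 30, 30] (size 4, max 30) hi=[41, 42, 45, 49] (size 4, min 41) -> median=35.5
Step 9: insert 47 -> lo=[11, 28, 30, 30, 41] (size 5, max 41) hi=[42, 45, 47, 49] (size 4, min 42) -> median=41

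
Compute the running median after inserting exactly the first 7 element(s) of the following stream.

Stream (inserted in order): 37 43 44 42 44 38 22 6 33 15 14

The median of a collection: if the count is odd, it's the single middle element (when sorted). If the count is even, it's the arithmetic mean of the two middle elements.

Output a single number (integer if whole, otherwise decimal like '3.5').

Step 1: insert 37 -> lo=[37] (size 1, max 37) hi=[] (size 0) -> median=37
Step 2: insert 43 -> lo=[37] (size 1, max 37) hi=[43] (size 1, min 43) -> median=40
Step 3: insert 44 -> lo=[37, 43] (size 2, max 43) hi=[44] (size 1, min 44) -> median=43
Step 4: insert 42 -> lo=[37, 42] (size 2, max 42) hi=[43, 44] (size 2, min 43) -> median=42.5
Step 5: insert 44 -> lo=[37, 42, 43] (size 3, max 43) hi=[44, 44] (size 2, min 44) -> median=43
Step 6: insert 38 -> lo=[37, 38, 42] (size 3, max 42) hi=[43, 44, 44] (size 3, min 43) -> median=42.5
Step 7: insert 22 -> lo=[22, 37, 38, 42] (size 4, max 42) hi=[43, 44, 44] (size 3, min 43) -> median=42

Answer: 42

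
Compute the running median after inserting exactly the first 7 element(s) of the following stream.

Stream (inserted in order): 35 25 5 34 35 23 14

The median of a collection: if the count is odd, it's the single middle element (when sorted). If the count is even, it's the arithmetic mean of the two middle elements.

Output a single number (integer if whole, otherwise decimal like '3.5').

Answer: 25

Derivation:
Step 1: insert 35 -> lo=[35] (size 1, max 35) hi=[] (size 0) -> median=35
Step 2: insert 25 -> lo=[25] (size 1, max 25) hi=[35] (size 1, min 35) -> median=30
Step 3: insert 5 -> lo=[5, 25] (size 2, max 25) hi=[35] (size 1, min 35) -> median=25
Step 4: insert 34 -> lo=[5, 25] (size 2, max 25) hi=[34, 35] (size 2, min 34) -> median=29.5
Step 5: insert 35 -> lo=[5, 25, 34] (size 3, max 34) hi=[35, 35] (size 2, min 35) -> median=34
Step 6: insert 23 -> lo=[5, 23, 25] (size 3, max 25) hi=[34, 35, 35] (size 3, min 34) -> median=29.5
Step 7: insert 14 -> lo=[5, 14, 23, 25] (size 4, max 25) hi=[34, 35, 35] (size 3, min 34) -> median=25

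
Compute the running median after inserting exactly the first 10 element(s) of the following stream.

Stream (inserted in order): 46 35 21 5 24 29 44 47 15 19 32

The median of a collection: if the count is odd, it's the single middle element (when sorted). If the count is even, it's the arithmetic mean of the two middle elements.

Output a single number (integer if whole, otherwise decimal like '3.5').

Step 1: insert 46 -> lo=[46] (size 1, max 46) hi=[] (size 0) -> median=46
Step 2: insert 35 -> lo=[35] (size 1, max 35) hi=[46] (size 1, min 46) -> median=40.5
Step 3: insert 21 -> lo=[21, 35] (size 2, max 35) hi=[46] (size 1, min 46) -> median=35
Step 4: insert 5 -> lo=[5, 21] (size 2, max 21) hi=[35, 46] (size 2, min 35) -> median=28
Step 5: insert 24 -> lo=[5, 21, 24] (size 3, max 24) hi=[35, 46] (size 2, min 35) -> median=24
Step 6: insert 29 -> lo=[5, 21, 24] (size 3, max 24) hi=[29, 35, 46] (size 3, min 29) -> median=26.5
Step 7: insert 44 -> lo=[5, 21, 24, 29] (size 4, max 29) hi=[35, 44, 46] (size 3, min 35) -> median=29
Step 8: insert 47 -> lo=[5, 21, 24, 29] (size 4, max 29) hi=[35, 44, 46, 47] (size 4, min 35) -> median=32
Step 9: insert 15 -> lo=[5, 15, 21, 24, 29] (size 5, max 29) hi=[35, 44, 46, 47] (size 4, min 35) -> median=29
Step 10: insert 19 -> lo=[5, 15, 19, 21, 24] (size 5, max 24) hi=[29, 35, 44, 46, 47] (size 5, min 29) -> median=26.5

Answer: 26.5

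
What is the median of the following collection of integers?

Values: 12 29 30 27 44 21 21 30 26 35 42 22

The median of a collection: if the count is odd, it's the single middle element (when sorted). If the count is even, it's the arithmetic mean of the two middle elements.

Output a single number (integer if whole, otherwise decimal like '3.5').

Answer: 28

Derivation:
Step 1: insert 12 -> lo=[12] (size 1, max 12) hi=[] (size 0) -> median=12
Step 2: insert 29 -> lo=[12] (size 1, max 12) hi=[29] (size 1, min 29) -> median=20.5
Step 3: insert 30 -> lo=[12, 29] (size 2, max 29) hi=[30] (size 1, min 30) -> median=29
Step 4: insert 27 -> lo=[12, 27] (size 2, max 27) hi=[29, 30] (size 2, min 29) -> median=28
Step 5: insert 44 -> lo=[12, 27, 29] (size 3, max 29) hi=[30, 44] (size 2, min 30) -> median=29
Step 6: insert 21 -> lo=[12, 21, 27] (size 3, max 27) hi=[29, 30, 44] (size 3, min 29) -> median=28
Step 7: insert 21 -> lo=[12, 21, 21, 27] (size 4, max 27) hi=[29, 30, 44] (size 3, min 29) -> median=27
Step 8: insert 30 -> lo=[12, 21, 21, 27] (size 4, max 27) hi=[29, 30, 30, 44] (size 4, min 29) -> median=28
Step 9: insert 26 -> lo=[12, 21, 21, 26, 27] (size 5, max 27) hi=[29, 30, 30, 44] (size 4, min 29) -> median=27
Step 10: insert 35 -> lo=[12, 21, 21, 26, 27] (size 5, max 27) hi=[29, 30, 30, 35, 44] (size 5, min 29) -> median=28
Step 11: insert 42 -> lo=[12, 21, 21, 26, 27, 29] (size 6, max 29) hi=[30, 30, 35, 42, 44] (size 5, min 30) -> median=29
Step 12: insert 22 -> lo=[12, 21, 21, 22, 26, 27] (size 6, max 27) hi=[29, 30, 30, 35, 42, 44] (size 6, min 29) -> median=28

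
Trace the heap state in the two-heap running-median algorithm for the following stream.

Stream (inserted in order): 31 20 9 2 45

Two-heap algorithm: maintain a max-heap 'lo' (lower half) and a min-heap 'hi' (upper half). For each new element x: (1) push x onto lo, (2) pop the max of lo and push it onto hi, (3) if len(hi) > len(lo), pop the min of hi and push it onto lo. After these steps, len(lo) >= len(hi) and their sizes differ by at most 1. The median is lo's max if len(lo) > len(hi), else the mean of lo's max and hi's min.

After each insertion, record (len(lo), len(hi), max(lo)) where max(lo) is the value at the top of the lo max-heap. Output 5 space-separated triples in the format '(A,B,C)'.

Answer: (1,0,31) (1,1,20) (2,1,20) (2,2,9) (3,2,20)

Derivation:
Step 1: insert 31 -> lo=[31] hi=[] -> (len(lo)=1, len(hi)=0, max(lo)=31)
Step 2: insert 20 -> lo=[20] hi=[31] -> (len(lo)=1, len(hi)=1, max(lo)=20)
Step 3: insert 9 -> lo=[9, 20] hi=[31] -> (len(lo)=2, len(hi)=1, max(lo)=20)
Step 4: insert 2 -> lo=[2, 9] hi=[20, 31] -> (len(lo)=2, len(hi)=2, max(lo)=9)
Step 5: insert 45 -> lo=[2, 9, 20] hi=[31, 45] -> (len(lo)=3, len(hi)=2, max(lo)=20)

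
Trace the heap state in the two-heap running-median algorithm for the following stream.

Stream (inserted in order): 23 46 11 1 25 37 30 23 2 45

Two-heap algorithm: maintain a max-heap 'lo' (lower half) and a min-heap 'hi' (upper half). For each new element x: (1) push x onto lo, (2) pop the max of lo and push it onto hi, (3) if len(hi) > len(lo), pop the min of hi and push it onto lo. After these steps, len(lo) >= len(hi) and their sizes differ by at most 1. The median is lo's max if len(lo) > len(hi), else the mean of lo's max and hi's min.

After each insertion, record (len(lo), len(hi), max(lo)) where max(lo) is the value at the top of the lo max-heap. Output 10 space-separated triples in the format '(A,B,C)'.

Step 1: insert 23 -> lo=[23] hi=[] -> (len(lo)=1, len(hi)=0, max(lo)=23)
Step 2: insert 46 -> lo=[23] hi=[46] -> (len(lo)=1, len(hi)=1, max(lo)=23)
Step 3: insert 11 -> lo=[11, 23] hi=[46] -> (len(lo)=2, len(hi)=1, max(lo)=23)
Step 4: insert 1 -> lo=[1, 11] hi=[23, 46] -> (len(lo)=2, len(hi)=2, max(lo)=11)
Step 5: insert 25 -> lo=[1, 11, 23] hi=[25, 46] -> (len(lo)=3, len(hi)=2, max(lo)=23)
Step 6: insert 37 -> lo=[1, 11, 23] hi=[25, 37, 46] -> (len(lo)=3, len(hi)=3, max(lo)=23)
Step 7: insert 30 -> lo=[1, 11, 23, 25] hi=[30, 37, 46] -> (len(lo)=4, len(hi)=3, max(lo)=25)
Step 8: insert 23 -> lo=[1, 11, 23, 23] hi=[25, 30, 37, 46] -> (len(lo)=4, len(hi)=4, max(lo)=23)
Step 9: insert 2 -> lo=[1, 2, 11, 23, 23] hi=[25, 30, 37, 46] -> (len(lo)=5, len(hi)=4, max(lo)=23)
Step 10: insert 45 -> lo=[1, 2, 11, 23, 23] hi=[25, 30, 37, 45, 46] -> (len(lo)=5, len(hi)=5, max(lo)=23)

Answer: (1,0,23) (1,1,23) (2,1,23) (2,2,11) (3,2,23) (3,3,23) (4,3,25) (4,4,23) (5,4,23) (5,5,23)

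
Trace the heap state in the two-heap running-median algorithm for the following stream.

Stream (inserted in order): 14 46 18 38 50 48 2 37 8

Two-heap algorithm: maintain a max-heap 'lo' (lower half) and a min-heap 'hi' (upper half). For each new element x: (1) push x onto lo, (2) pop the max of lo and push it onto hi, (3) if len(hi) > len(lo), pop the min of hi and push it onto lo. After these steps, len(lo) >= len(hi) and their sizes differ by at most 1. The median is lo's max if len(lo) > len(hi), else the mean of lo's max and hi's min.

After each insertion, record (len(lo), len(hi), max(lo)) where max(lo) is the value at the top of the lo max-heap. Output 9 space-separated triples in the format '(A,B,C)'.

Step 1: insert 14 -> lo=[14] hi=[] -> (len(lo)=1, len(hi)=0, max(lo)=14)
Step 2: insert 46 -> lo=[14] hi=[46] -> (len(lo)=1, len(hi)=1, max(lo)=14)
Step 3: insert 18 -> lo=[14, 18] hi=[46] -> (len(lo)=2, len(hi)=1, max(lo)=18)
Step 4: insert 38 -> lo=[14, 18] hi=[38, 46] -> (len(lo)=2, len(hi)=2, max(lo)=18)
Step 5: insert 50 -> lo=[14, 18, 38] hi=[46, 50] -> (len(lo)=3, len(hi)=2, max(lo)=38)
Step 6: insert 48 -> lo=[14, 18, 38] hi=[46, 48, 50] -> (len(lo)=3, len(hi)=3, max(lo)=38)
Step 7: insert 2 -> lo=[2, 14, 18, 38] hi=[46, 48, 50] -> (len(lo)=4, len(hi)=3, max(lo)=38)
Step 8: insert 37 -> lo=[2, 14, 18, 37] hi=[38, 46, 48, 50] -> (len(lo)=4, len(hi)=4, max(lo)=37)
Step 9: insert 8 -> lo=[2, 8, 14, 18, 37] hi=[38, 46, 48, 50] -> (len(lo)=5, len(hi)=4, max(lo)=37)

Answer: (1,0,14) (1,1,14) (2,1,18) (2,2,18) (3,2,38) (3,3,38) (4,3,38) (4,4,37) (5,4,37)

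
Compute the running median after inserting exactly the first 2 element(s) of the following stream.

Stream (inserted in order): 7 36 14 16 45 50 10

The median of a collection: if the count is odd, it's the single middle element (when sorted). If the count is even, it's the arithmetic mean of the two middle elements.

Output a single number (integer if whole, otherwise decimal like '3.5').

Step 1: insert 7 -> lo=[7] (size 1, max 7) hi=[] (size 0) -> median=7
Step 2: insert 36 -> lo=[7] (size 1, max 7) hi=[36] (size 1, min 36) -> median=21.5

Answer: 21.5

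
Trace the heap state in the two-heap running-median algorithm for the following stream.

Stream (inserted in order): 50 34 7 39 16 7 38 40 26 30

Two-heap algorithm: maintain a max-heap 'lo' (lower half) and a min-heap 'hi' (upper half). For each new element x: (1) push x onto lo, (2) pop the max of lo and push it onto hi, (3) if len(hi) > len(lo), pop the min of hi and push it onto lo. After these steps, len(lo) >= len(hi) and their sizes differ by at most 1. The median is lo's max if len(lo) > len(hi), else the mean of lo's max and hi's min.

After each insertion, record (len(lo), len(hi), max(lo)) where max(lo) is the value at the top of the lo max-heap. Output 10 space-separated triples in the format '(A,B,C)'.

Answer: (1,0,50) (1,1,34) (2,1,34) (2,2,34) (3,2,34) (3,3,16) (4,3,34) (4,4,34) (5,4,34) (5,5,30)

Derivation:
Step 1: insert 50 -> lo=[50] hi=[] -> (len(lo)=1, len(hi)=0, max(lo)=50)
Step 2: insert 34 -> lo=[34] hi=[50] -> (len(lo)=1, len(hi)=1, max(lo)=34)
Step 3: insert 7 -> lo=[7, 34] hi=[50] -> (len(lo)=2, len(hi)=1, max(lo)=34)
Step 4: insert 39 -> lo=[7, 34] hi=[39, 50] -> (len(lo)=2, len(hi)=2, max(lo)=34)
Step 5: insert 16 -> lo=[7, 16, 34] hi=[39, 50] -> (len(lo)=3, len(hi)=2, max(lo)=34)
Step 6: insert 7 -> lo=[7, 7, 16] hi=[34, 39, 50] -> (len(lo)=3, len(hi)=3, max(lo)=16)
Step 7: insert 38 -> lo=[7, 7, 16, 34] hi=[38, 39, 50] -> (len(lo)=4, len(hi)=3, max(lo)=34)
Step 8: insert 40 -> lo=[7, 7, 16, 34] hi=[38, 39, 40, 50] -> (len(lo)=4, len(hi)=4, max(lo)=34)
Step 9: insert 26 -> lo=[7, 7, 16, 26, 34] hi=[38, 39, 40, 50] -> (len(lo)=5, len(hi)=4, max(lo)=34)
Step 10: insert 30 -> lo=[7, 7, 16, 26, 30] hi=[34, 38, 39, 40, 50] -> (len(lo)=5, len(hi)=5, max(lo)=30)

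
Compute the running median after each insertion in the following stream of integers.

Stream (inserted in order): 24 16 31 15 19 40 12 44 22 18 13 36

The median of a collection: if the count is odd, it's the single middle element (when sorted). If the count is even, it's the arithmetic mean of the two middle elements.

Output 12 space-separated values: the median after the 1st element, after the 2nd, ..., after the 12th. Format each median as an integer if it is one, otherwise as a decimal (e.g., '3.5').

Step 1: insert 24 -> lo=[24] (size 1, max 24) hi=[] (size 0) -> median=24
Step 2: insert 16 -> lo=[16] (size 1, max 16) hi=[24] (size 1, min 24) -> median=20
Step 3: insert 31 -> lo=[16, 24] (size 2, max 24) hi=[31] (size 1, min 31) -> median=24
Step 4: insert 15 -> lo=[15, 16] (size 2, max 16) hi=[24, 31] (size 2, min 24) -> median=20
Step 5: insert 19 -> lo=[15, 16, 19] (size 3, max 19) hi=[24, 31] (size 2, min 24) -> median=19
Step 6: insert 40 -> lo=[15, 16, 19] (size 3, max 19) hi=[24, 31, 40] (size 3, min 24) -> median=21.5
Step 7: insert 12 -> lo=[12, 15, 16, 19] (size 4, max 19) hi=[24, 31, 40] (size 3, min 24) -> median=19
Step 8: insert 44 -> lo=[12, 15, 16, 19] (size 4, max 19) hi=[24, 31, 40, 44] (size 4, min 24) -> median=21.5
Step 9: insert 22 -> lo=[12, 15, 16, 19, 22] (size 5, max 22) hi=[24, 31, 40, 44] (size 4, min 24) -> median=22
Step 10: insert 18 -> lo=[12, 15, 16, 18, 19] (size 5, max 19) hi=[22, 24, 31, 40, 44] (size 5, min 22) -> median=20.5
Step 11: insert 13 -> lo=[12, 13, 15, 16, 18, 19] (size 6, max 19) hi=[22, 24, 31, 40, 44] (size 5, min 22) -> median=19
Step 12: insert 36 -> lo=[12, 13, 15, 16, 18, 19] (size 6, max 19) hi=[22, 24, 31, 36, 40, 44] (size 6, min 22) -> median=20.5

Answer: 24 20 24 20 19 21.5 19 21.5 22 20.5 19 20.5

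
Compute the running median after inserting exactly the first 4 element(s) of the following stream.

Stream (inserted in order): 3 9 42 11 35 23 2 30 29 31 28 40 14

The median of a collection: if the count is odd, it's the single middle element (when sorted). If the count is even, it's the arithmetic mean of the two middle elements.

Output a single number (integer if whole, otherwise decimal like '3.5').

Step 1: insert 3 -> lo=[3] (size 1, max 3) hi=[] (size 0) -> median=3
Step 2: insert 9 -> lo=[3] (size 1, max 3) hi=[9] (size 1, min 9) -> median=6
Step 3: insert 42 -> lo=[3, 9] (size 2, max 9) hi=[42] (size 1, min 42) -> median=9
Step 4: insert 11 -> lo=[3, 9] (size 2, max 9) hi=[11, 42] (size 2, min 11) -> median=10

Answer: 10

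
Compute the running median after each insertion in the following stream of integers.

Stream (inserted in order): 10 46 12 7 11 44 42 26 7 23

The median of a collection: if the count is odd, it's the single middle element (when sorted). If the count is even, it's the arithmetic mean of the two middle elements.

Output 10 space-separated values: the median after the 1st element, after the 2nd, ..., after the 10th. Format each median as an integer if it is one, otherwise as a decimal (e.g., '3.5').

Step 1: insert 10 -> lo=[10] (size 1, max 10) hi=[] (size 0) -> median=10
Step 2: insert 46 -> lo=[10] (size 1, max 10) hi=[46] (size 1, min 46) -> median=28
Step 3: insert 12 -> lo=[10, 12] (size 2, max 12) hi=[46] (size 1, min 46) -> median=12
Step 4: insert 7 -> lo=[7, 10] (size 2, max 10) hi=[12, 46] (size 2, min 12) -> median=11
Step 5: insert 11 -> lo=[7, 10, 11] (size 3, max 11) hi=[12, 46] (size 2, min 12) -> median=11
Step 6: insert 44 -> lo=[7, 10, 11] (size 3, max 11) hi=[12, 44, 46] (size 3, min 12) -> median=11.5
Step 7: insert 42 -> lo=[7, 10, 11, 12] (size 4, max 12) hi=[42, 44, 46] (size 3, min 42) -> median=12
Step 8: insert 26 -> lo=[7, 10, 11, 12] (size 4, max 12) hi=[26, 42, 44, 46] (size 4, min 26) -> median=19
Step 9: insert 7 -> lo=[7, 7, 10, 11, 12] (size 5, max 12) hi=[26, 42, 44, 46] (size 4, min 26) -> median=12
Step 10: insert 23 -> lo=[7, 7, 10, 11, 12] (size 5, max 12) hi=[23, 26, 42, 44, 46] (size 5, min 23) -> median=17.5

Answer: 10 28 12 11 11 11.5 12 19 12 17.5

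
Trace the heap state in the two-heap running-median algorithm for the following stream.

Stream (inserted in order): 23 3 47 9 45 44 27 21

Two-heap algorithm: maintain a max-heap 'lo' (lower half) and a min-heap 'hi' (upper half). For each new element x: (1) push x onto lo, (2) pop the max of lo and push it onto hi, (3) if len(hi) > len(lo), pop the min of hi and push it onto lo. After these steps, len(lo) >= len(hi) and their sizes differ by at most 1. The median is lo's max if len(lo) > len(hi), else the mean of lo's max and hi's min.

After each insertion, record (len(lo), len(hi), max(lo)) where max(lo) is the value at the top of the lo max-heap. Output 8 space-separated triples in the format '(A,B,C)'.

Answer: (1,0,23) (1,1,3) (2,1,23) (2,2,9) (3,2,23) (3,3,23) (4,3,27) (4,4,23)

Derivation:
Step 1: insert 23 -> lo=[23] hi=[] -> (len(lo)=1, len(hi)=0, max(lo)=23)
Step 2: insert 3 -> lo=[3] hi=[23] -> (len(lo)=1, len(hi)=1, max(lo)=3)
Step 3: insert 47 -> lo=[3, 23] hi=[47] -> (len(lo)=2, len(hi)=1, max(lo)=23)
Step 4: insert 9 -> lo=[3, 9] hi=[23, 47] -> (len(lo)=2, len(hi)=2, max(lo)=9)
Step 5: insert 45 -> lo=[3, 9, 23] hi=[45, 47] -> (len(lo)=3, len(hi)=2, max(lo)=23)
Step 6: insert 44 -> lo=[3, 9, 23] hi=[44, 45, 47] -> (len(lo)=3, len(hi)=3, max(lo)=23)
Step 7: insert 27 -> lo=[3, 9, 23, 27] hi=[44, 45, 47] -> (len(lo)=4, len(hi)=3, max(lo)=27)
Step 8: insert 21 -> lo=[3, 9, 21, 23] hi=[27, 44, 45, 47] -> (len(lo)=4, len(hi)=4, max(lo)=23)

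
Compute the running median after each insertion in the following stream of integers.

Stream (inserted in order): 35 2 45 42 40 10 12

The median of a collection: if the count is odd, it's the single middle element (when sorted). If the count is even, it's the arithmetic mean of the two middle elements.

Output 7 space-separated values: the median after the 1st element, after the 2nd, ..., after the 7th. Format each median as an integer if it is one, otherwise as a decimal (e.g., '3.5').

Answer: 35 18.5 35 38.5 40 37.5 35

Derivation:
Step 1: insert 35 -> lo=[35] (size 1, max 35) hi=[] (size 0) -> median=35
Step 2: insert 2 -> lo=[2] (size 1, max 2) hi=[35] (size 1, min 35) -> median=18.5
Step 3: insert 45 -> lo=[2, 35] (size 2, max 35) hi=[45] (size 1, min 45) -> median=35
Step 4: insert 42 -> lo=[2, 35] (size 2, max 35) hi=[42, 45] (size 2, min 42) -> median=38.5
Step 5: insert 40 -> lo=[2, 35, 40] (size 3, max 40) hi=[42, 45] (size 2, min 42) -> median=40
Step 6: insert 10 -> lo=[2, 10, 35] (size 3, max 35) hi=[40, 42, 45] (size 3, min 40) -> median=37.5
Step 7: insert 12 -> lo=[2, 10, 12, 35] (size 4, max 35) hi=[40, 42, 45] (size 3, min 40) -> median=35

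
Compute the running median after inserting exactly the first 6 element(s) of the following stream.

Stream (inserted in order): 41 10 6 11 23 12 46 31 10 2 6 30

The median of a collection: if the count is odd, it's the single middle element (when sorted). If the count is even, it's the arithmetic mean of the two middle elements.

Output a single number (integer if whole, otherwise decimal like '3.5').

Answer: 11.5

Derivation:
Step 1: insert 41 -> lo=[41] (size 1, max 41) hi=[] (size 0) -> median=41
Step 2: insert 10 -> lo=[10] (size 1, max 10) hi=[41] (size 1, min 41) -> median=25.5
Step 3: insert 6 -> lo=[6, 10] (size 2, max 10) hi=[41] (size 1, min 41) -> median=10
Step 4: insert 11 -> lo=[6, 10] (size 2, max 10) hi=[11, 41] (size 2, min 11) -> median=10.5
Step 5: insert 23 -> lo=[6, 10, 11] (size 3, max 11) hi=[23, 41] (size 2, min 23) -> median=11
Step 6: insert 12 -> lo=[6, 10, 11] (size 3, max 11) hi=[12, 23, 41] (size 3, min 12) -> median=11.5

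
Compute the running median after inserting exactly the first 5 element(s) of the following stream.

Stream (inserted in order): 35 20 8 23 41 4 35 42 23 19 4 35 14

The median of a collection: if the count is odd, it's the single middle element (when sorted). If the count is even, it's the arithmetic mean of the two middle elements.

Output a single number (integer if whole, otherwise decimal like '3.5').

Step 1: insert 35 -> lo=[35] (size 1, max 35) hi=[] (size 0) -> median=35
Step 2: insert 20 -> lo=[20] (size 1, max 20) hi=[35] (size 1, min 35) -> median=27.5
Step 3: insert 8 -> lo=[8, 20] (size 2, max 20) hi=[35] (size 1, min 35) -> median=20
Step 4: insert 23 -> lo=[8, 20] (size 2, max 20) hi=[23, 35] (size 2, min 23) -> median=21.5
Step 5: insert 41 -> lo=[8, 20, 23] (size 3, max 23) hi=[35, 41] (size 2, min 35) -> median=23

Answer: 23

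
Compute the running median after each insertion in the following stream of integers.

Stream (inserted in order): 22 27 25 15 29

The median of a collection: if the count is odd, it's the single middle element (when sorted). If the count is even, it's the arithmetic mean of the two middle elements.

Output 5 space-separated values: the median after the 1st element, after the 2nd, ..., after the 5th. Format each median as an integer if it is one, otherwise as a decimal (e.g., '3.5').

Answer: 22 24.5 25 23.5 25

Derivation:
Step 1: insert 22 -> lo=[22] (size 1, max 22) hi=[] (size 0) -> median=22
Step 2: insert 27 -> lo=[22] (size 1, max 22) hi=[27] (size 1, min 27) -> median=24.5
Step 3: insert 25 -> lo=[22, 25] (size 2, max 25) hi=[27] (size 1, min 27) -> median=25
Step 4: insert 15 -> lo=[15, 22] (size 2, max 22) hi=[25, 27] (size 2, min 25) -> median=23.5
Step 5: insert 29 -> lo=[15, 22, 25] (size 3, max 25) hi=[27, 29] (size 2, min 27) -> median=25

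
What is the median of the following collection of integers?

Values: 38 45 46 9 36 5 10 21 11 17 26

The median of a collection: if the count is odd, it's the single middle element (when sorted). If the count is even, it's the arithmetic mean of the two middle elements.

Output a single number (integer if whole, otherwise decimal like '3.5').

Answer: 21

Derivation:
Step 1: insert 38 -> lo=[38] (size 1, max 38) hi=[] (size 0) -> median=38
Step 2: insert 45 -> lo=[38] (size 1, max 38) hi=[45] (size 1, min 45) -> median=41.5
Step 3: insert 46 -> lo=[38, 45] (size 2, max 45) hi=[46] (size 1, min 46) -> median=45
Step 4: insert 9 -> lo=[9, 38] (size 2, max 38) hi=[45, 46] (size 2, min 45) -> median=41.5
Step 5: insert 36 -> lo=[9, 36, 38] (size 3, max 38) hi=[45, 46] (size 2, min 45) -> median=38
Step 6: insert 5 -> lo=[5, 9, 36] (size 3, max 36) hi=[38, 45, 46] (size 3, min 38) -> median=37
Step 7: insert 10 -> lo=[5, 9, 10, 36] (size 4, max 36) hi=[38, 45, 46] (size 3, min 38) -> median=36
Step 8: insert 21 -> lo=[5, 9, 10, 21] (size 4, max 21) hi=[36, 38, 45, 46] (size 4, min 36) -> median=28.5
Step 9: insert 11 -> lo=[5, 9, 10, 11, 21] (size 5, max 21) hi=[36, 38, 45, 46] (size 4, min 36) -> median=21
Step 10: insert 17 -> lo=[5, 9, 10, 11, 17] (size 5, max 17) hi=[21, 36, 38, 45, 46] (size 5, min 21) -> median=19
Step 11: insert 26 -> lo=[5, 9, 10, 11, 17, 21] (size 6, max 21) hi=[26, 36, 38, 45, 46] (size 5, min 26) -> median=21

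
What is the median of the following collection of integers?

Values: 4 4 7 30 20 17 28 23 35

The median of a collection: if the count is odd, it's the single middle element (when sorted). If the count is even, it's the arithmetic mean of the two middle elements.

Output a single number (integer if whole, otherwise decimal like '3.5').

Step 1: insert 4 -> lo=[4] (size 1, max 4) hi=[] (size 0) -> median=4
Step 2: insert 4 -> lo=[4] (size 1, max 4) hi=[4] (size 1, min 4) -> median=4
Step 3: insert 7 -> lo=[4, 4] (size 2, max 4) hi=[7] (size 1, min 7) -> median=4
Step 4: insert 30 -> lo=[4, 4] (size 2, max 4) hi=[7, 30] (size 2, min 7) -> median=5.5
Step 5: insert 20 -> lo=[4, 4, 7] (size 3, max 7) hi=[20, 30] (size 2, min 20) -> median=7
Step 6: insert 17 -> lo=[4, 4, 7] (size 3, max 7) hi=[17, 20, 30] (size 3, min 17) -> median=12
Step 7: insert 28 -> lo=[4, 4, 7, 17] (size 4, max 17) hi=[20, 28, 30] (size 3, min 20) -> median=17
Step 8: insert 23 -> lo=[4, 4, 7, 17] (size 4, max 17) hi=[20, 23, 28, 30] (size 4, min 20) -> median=18.5
Step 9: insert 35 -> lo=[4, 4, 7, 17, 20] (size 5, max 20) hi=[23, 28, 30, 35] (size 4, min 23) -> median=20

Answer: 20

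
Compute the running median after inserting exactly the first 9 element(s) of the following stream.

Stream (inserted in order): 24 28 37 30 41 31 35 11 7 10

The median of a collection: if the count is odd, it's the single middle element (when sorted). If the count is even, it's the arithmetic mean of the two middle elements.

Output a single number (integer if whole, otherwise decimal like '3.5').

Answer: 30

Derivation:
Step 1: insert 24 -> lo=[24] (size 1, max 24) hi=[] (size 0) -> median=24
Step 2: insert 28 -> lo=[24] (size 1, max 24) hi=[28] (size 1, min 28) -> median=26
Step 3: insert 37 -> lo=[24, 28] (size 2, max 28) hi=[37] (size 1, min 37) -> median=28
Step 4: insert 30 -> lo=[24, 28] (size 2, max 28) hi=[30, 37] (size 2, min 30) -> median=29
Step 5: insert 41 -> lo=[24, 28, 30] (size 3, max 30) hi=[37, 41] (size 2, min 37) -> median=30
Step 6: insert 31 -> lo=[24, 28, 30] (size 3, max 30) hi=[31, 37, 41] (size 3, min 31) -> median=30.5
Step 7: insert 35 -> lo=[24, 28, 30, 31] (size 4, max 31) hi=[35, 37, 41] (size 3, min 35) -> median=31
Step 8: insert 11 -> lo=[11, 24, 28, 30] (size 4, max 30) hi=[31, 35, 37, 41] (size 4, min 31) -> median=30.5
Step 9: insert 7 -> lo=[7, 11, 24, 28, 30] (size 5, max 30) hi=[31, 35, 37, 41] (size 4, min 31) -> median=30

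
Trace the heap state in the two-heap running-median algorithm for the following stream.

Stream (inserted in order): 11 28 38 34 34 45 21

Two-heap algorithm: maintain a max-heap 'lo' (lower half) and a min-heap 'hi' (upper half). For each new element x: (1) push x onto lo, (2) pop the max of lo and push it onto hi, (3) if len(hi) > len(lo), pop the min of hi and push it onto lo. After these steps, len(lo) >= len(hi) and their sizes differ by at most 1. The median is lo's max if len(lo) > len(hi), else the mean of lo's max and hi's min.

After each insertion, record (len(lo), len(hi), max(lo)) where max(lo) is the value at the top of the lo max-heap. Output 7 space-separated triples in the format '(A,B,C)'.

Answer: (1,0,11) (1,1,11) (2,1,28) (2,2,28) (3,2,34) (3,3,34) (4,3,34)

Derivation:
Step 1: insert 11 -> lo=[11] hi=[] -> (len(lo)=1, len(hi)=0, max(lo)=11)
Step 2: insert 28 -> lo=[11] hi=[28] -> (len(lo)=1, len(hi)=1, max(lo)=11)
Step 3: insert 38 -> lo=[11, 28] hi=[38] -> (len(lo)=2, len(hi)=1, max(lo)=28)
Step 4: insert 34 -> lo=[11, 28] hi=[34, 38] -> (len(lo)=2, len(hi)=2, max(lo)=28)
Step 5: insert 34 -> lo=[11, 28, 34] hi=[34, 38] -> (len(lo)=3, len(hi)=2, max(lo)=34)
Step 6: insert 45 -> lo=[11, 28, 34] hi=[34, 38, 45] -> (len(lo)=3, len(hi)=3, max(lo)=34)
Step 7: insert 21 -> lo=[11, 21, 28, 34] hi=[34, 38, 45] -> (len(lo)=4, len(hi)=3, max(lo)=34)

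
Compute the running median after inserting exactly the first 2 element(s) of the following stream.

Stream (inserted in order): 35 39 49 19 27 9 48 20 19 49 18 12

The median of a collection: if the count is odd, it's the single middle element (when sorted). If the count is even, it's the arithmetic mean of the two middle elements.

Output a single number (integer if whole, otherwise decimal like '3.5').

Answer: 37

Derivation:
Step 1: insert 35 -> lo=[35] (size 1, max 35) hi=[] (size 0) -> median=35
Step 2: insert 39 -> lo=[35] (size 1, max 35) hi=[39] (size 1, min 39) -> median=37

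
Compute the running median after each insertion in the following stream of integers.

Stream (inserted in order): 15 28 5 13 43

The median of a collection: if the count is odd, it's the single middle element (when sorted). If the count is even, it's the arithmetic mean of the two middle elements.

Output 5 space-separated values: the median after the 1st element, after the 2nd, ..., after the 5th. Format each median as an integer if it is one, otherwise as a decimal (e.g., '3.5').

Answer: 15 21.5 15 14 15

Derivation:
Step 1: insert 15 -> lo=[15] (size 1, max 15) hi=[] (size 0) -> median=15
Step 2: insert 28 -> lo=[15] (size 1, max 15) hi=[28] (size 1, min 28) -> median=21.5
Step 3: insert 5 -> lo=[5, 15] (size 2, max 15) hi=[28] (size 1, min 28) -> median=15
Step 4: insert 13 -> lo=[5, 13] (size 2, max 13) hi=[15, 28] (size 2, min 15) -> median=14
Step 5: insert 43 -> lo=[5, 13, 15] (size 3, max 15) hi=[28, 43] (size 2, min 28) -> median=15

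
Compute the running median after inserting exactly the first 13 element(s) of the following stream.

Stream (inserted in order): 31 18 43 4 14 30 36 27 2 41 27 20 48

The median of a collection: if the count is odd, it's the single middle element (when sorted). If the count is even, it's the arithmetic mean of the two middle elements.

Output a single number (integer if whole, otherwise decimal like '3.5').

Answer: 27

Derivation:
Step 1: insert 31 -> lo=[31] (size 1, max 31) hi=[] (size 0) -> median=31
Step 2: insert 18 -> lo=[18] (size 1, max 18) hi=[31] (size 1, min 31) -> median=24.5
Step 3: insert 43 -> lo=[18, 31] (size 2, max 31) hi=[43] (size 1, min 43) -> median=31
Step 4: insert 4 -> lo=[4, 18] (size 2, max 18) hi=[31, 43] (size 2, min 31) -> median=24.5
Step 5: insert 14 -> lo=[4, 14, 18] (size 3, max 18) hi=[31, 43] (size 2, min 31) -> median=18
Step 6: insert 30 -> lo=[4, 14, 18] (size 3, max 18) hi=[30, 31, 43] (size 3, min 30) -> median=24
Step 7: insert 36 -> lo=[4, 14, 18, 30] (size 4, max 30) hi=[31, 36, 43] (size 3, min 31) -> median=30
Step 8: insert 27 -> lo=[4, 14, 18, 27] (size 4, max 27) hi=[30, 31, 36, 43] (size 4, min 30) -> median=28.5
Step 9: insert 2 -> lo=[2, 4, 14, 18, 27] (size 5, max 27) hi=[30, 31, 36, 43] (size 4, min 30) -> median=27
Step 10: insert 41 -> lo=[2, 4, 14, 18, 27] (size 5, max 27) hi=[30, 31, 36, 41, 43] (size 5, min 30) -> median=28.5
Step 11: insert 27 -> lo=[2, 4, 14, 18, 27, 27] (size 6, max 27) hi=[30, 31, 36, 41, 43] (size 5, min 30) -> median=27
Step 12: insert 20 -> lo=[2, 4, 14, 18, 20, 27] (size 6, max 27) hi=[27, 30, 31, 36, 41, 43] (size 6, min 27) -> median=27
Step 13: insert 48 -> lo=[2, 4, 14, 18, 20, 27, 27] (size 7, max 27) hi=[30, 31, 36, 41, 43, 48] (size 6, min 30) -> median=27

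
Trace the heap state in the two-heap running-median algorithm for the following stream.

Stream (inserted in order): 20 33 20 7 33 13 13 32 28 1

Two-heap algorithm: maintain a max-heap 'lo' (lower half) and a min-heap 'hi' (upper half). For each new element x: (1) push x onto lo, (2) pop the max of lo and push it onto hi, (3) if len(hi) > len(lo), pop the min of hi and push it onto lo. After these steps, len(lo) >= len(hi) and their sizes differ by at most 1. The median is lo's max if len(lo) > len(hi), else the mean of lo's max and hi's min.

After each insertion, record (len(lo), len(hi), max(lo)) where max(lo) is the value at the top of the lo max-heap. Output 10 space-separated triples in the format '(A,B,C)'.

Answer: (1,0,20) (1,1,20) (2,1,20) (2,2,20) (3,2,20) (3,3,20) (4,3,20) (4,4,20) (5,4,20) (5,5,20)

Derivation:
Step 1: insert 20 -> lo=[20] hi=[] -> (len(lo)=1, len(hi)=0, max(lo)=20)
Step 2: insert 33 -> lo=[20] hi=[33] -> (len(lo)=1, len(hi)=1, max(lo)=20)
Step 3: insert 20 -> lo=[20, 20] hi=[33] -> (len(lo)=2, len(hi)=1, max(lo)=20)
Step 4: insert 7 -> lo=[7, 20] hi=[20, 33] -> (len(lo)=2, len(hi)=2, max(lo)=20)
Step 5: insert 33 -> lo=[7, 20, 20] hi=[33, 33] -> (len(lo)=3, len(hi)=2, max(lo)=20)
Step 6: insert 13 -> lo=[7, 13, 20] hi=[20, 33, 33] -> (len(lo)=3, len(hi)=3, max(lo)=20)
Step 7: insert 13 -> lo=[7, 13, 13, 20] hi=[20, 33, 33] -> (len(lo)=4, len(hi)=3, max(lo)=20)
Step 8: insert 32 -> lo=[7, 13, 13, 20] hi=[20, 32, 33, 33] -> (len(lo)=4, len(hi)=4, max(lo)=20)
Step 9: insert 28 -> lo=[7, 13, 13, 20, 20] hi=[28, 32, 33, 33] -> (len(lo)=5, len(hi)=4, max(lo)=20)
Step 10: insert 1 -> lo=[1, 7, 13, 13, 20] hi=[20, 28, 32, 33, 33] -> (len(lo)=5, len(hi)=5, max(lo)=20)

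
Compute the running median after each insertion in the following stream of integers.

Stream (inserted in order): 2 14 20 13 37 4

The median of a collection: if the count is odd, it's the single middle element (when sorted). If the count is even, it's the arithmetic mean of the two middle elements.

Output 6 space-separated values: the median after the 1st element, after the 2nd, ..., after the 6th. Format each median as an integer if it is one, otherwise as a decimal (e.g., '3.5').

Answer: 2 8 14 13.5 14 13.5

Derivation:
Step 1: insert 2 -> lo=[2] (size 1, max 2) hi=[] (size 0) -> median=2
Step 2: insert 14 -> lo=[2] (size 1, max 2) hi=[14] (size 1, min 14) -> median=8
Step 3: insert 20 -> lo=[2, 14] (size 2, max 14) hi=[20] (size 1, min 20) -> median=14
Step 4: insert 13 -> lo=[2, 13] (size 2, max 13) hi=[14, 20] (size 2, min 14) -> median=13.5
Step 5: insert 37 -> lo=[2, 13, 14] (size 3, max 14) hi=[20, 37] (size 2, min 20) -> median=14
Step 6: insert 4 -> lo=[2, 4, 13] (size 3, max 13) hi=[14, 20, 37] (size 3, min 14) -> median=13.5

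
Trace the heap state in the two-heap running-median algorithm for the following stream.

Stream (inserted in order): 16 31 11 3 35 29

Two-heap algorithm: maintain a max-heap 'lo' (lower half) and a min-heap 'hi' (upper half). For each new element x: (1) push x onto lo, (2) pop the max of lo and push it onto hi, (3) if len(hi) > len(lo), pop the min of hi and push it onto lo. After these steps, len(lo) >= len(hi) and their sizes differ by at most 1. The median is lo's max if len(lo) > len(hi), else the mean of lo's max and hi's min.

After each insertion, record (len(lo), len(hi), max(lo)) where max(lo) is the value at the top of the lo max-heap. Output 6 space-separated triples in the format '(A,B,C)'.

Step 1: insert 16 -> lo=[16] hi=[] -> (len(lo)=1, len(hi)=0, max(lo)=16)
Step 2: insert 31 -> lo=[16] hi=[31] -> (len(lo)=1, len(hi)=1, max(lo)=16)
Step 3: insert 11 -> lo=[11, 16] hi=[31] -> (len(lo)=2, len(hi)=1, max(lo)=16)
Step 4: insert 3 -> lo=[3, 11] hi=[16, 31] -> (len(lo)=2, len(hi)=2, max(lo)=11)
Step 5: insert 35 -> lo=[3, 11, 16] hi=[31, 35] -> (len(lo)=3, len(hi)=2, max(lo)=16)
Step 6: insert 29 -> lo=[3, 11, 16] hi=[29, 31, 35] -> (len(lo)=3, len(hi)=3, max(lo)=16)

Answer: (1,0,16) (1,1,16) (2,1,16) (2,2,11) (3,2,16) (3,3,16)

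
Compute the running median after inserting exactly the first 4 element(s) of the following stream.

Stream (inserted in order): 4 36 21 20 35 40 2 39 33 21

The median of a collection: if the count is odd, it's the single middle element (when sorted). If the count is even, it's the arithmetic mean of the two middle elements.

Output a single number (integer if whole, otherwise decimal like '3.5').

Answer: 20.5

Derivation:
Step 1: insert 4 -> lo=[4] (size 1, max 4) hi=[] (size 0) -> median=4
Step 2: insert 36 -> lo=[4] (size 1, max 4) hi=[36] (size 1, min 36) -> median=20
Step 3: insert 21 -> lo=[4, 21] (size 2, max 21) hi=[36] (size 1, min 36) -> median=21
Step 4: insert 20 -> lo=[4, 20] (size 2, max 20) hi=[21, 36] (size 2, min 21) -> median=20.5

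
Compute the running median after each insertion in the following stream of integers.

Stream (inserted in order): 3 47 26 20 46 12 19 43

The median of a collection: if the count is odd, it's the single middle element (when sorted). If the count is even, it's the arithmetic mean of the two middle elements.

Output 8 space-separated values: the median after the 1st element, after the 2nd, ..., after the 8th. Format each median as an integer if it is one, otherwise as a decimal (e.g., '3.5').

Answer: 3 25 26 23 26 23 20 23

Derivation:
Step 1: insert 3 -> lo=[3] (size 1, max 3) hi=[] (size 0) -> median=3
Step 2: insert 47 -> lo=[3] (size 1, max 3) hi=[47] (size 1, min 47) -> median=25
Step 3: insert 26 -> lo=[3, 26] (size 2, max 26) hi=[47] (size 1, min 47) -> median=26
Step 4: insert 20 -> lo=[3, 20] (size 2, max 20) hi=[26, 47] (size 2, min 26) -> median=23
Step 5: insert 46 -> lo=[3, 20, 26] (size 3, max 26) hi=[46, 47] (size 2, min 46) -> median=26
Step 6: insert 12 -> lo=[3, 12, 20] (size 3, max 20) hi=[26, 46, 47] (size 3, min 26) -> median=23
Step 7: insert 19 -> lo=[3, 12, 19, 20] (size 4, max 20) hi=[26, 46, 47] (size 3, min 26) -> median=20
Step 8: insert 43 -> lo=[3, 12, 19, 20] (size 4, max 20) hi=[26, 43, 46, 47] (size 4, min 26) -> median=23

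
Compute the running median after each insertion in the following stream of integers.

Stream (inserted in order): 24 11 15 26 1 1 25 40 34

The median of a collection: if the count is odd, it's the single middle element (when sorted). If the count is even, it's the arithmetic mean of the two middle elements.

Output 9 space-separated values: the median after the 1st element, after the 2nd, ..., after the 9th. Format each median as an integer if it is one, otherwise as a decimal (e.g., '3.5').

Step 1: insert 24 -> lo=[24] (size 1, max 24) hi=[] (size 0) -> median=24
Step 2: insert 11 -> lo=[11] (size 1, max 11) hi=[24] (size 1, min 24) -> median=17.5
Step 3: insert 15 -> lo=[11, 15] (size 2, max 15) hi=[24] (size 1, min 24) -> median=15
Step 4: insert 26 -> lo=[11, 15] (size 2, max 15) hi=[24, 26] (size 2, min 24) -> median=19.5
Step 5: insert 1 -> lo=[1, 11, 15] (size 3, max 15) hi=[24, 26] (size 2, min 24) -> median=15
Step 6: insert 1 -> lo=[1, 1, 11] (size 3, max 11) hi=[15, 24, 26] (size 3, min 15) -> median=13
Step 7: insert 25 -> lo=[1, 1, 11, 15] (size 4, max 15) hi=[24, 25, 26] (size 3, min 24) -> median=15
Step 8: insert 40 -> lo=[1, 1, 11, 15] (size 4, max 15) hi=[24, 25, 26, 40] (size 4, min 24) -> median=19.5
Step 9: insert 34 -> lo=[1, 1, 11, 15, 24] (size 5, max 24) hi=[25, 26, 34, 40] (size 4, min 25) -> median=24

Answer: 24 17.5 15 19.5 15 13 15 19.5 24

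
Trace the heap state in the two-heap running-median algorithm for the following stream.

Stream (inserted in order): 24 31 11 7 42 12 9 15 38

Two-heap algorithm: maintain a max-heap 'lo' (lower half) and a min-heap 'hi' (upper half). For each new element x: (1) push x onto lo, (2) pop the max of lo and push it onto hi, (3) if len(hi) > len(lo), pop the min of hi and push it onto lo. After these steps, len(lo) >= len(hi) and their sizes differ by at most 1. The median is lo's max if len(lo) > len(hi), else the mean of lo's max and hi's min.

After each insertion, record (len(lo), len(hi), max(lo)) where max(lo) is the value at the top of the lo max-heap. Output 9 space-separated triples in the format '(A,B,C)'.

Step 1: insert 24 -> lo=[24] hi=[] -> (len(lo)=1, len(hi)=0, max(lo)=24)
Step 2: insert 31 -> lo=[24] hi=[31] -> (len(lo)=1, len(hi)=1, max(lo)=24)
Step 3: insert 11 -> lo=[11, 24] hi=[31] -> (len(lo)=2, len(hi)=1, max(lo)=24)
Step 4: insert 7 -> lo=[7, 11] hi=[24, 31] -> (len(lo)=2, len(hi)=2, max(lo)=11)
Step 5: insert 42 -> lo=[7, 11, 24] hi=[31, 42] -> (len(lo)=3, len(hi)=2, max(lo)=24)
Step 6: insert 12 -> lo=[7, 11, 12] hi=[24, 31, 42] -> (len(lo)=3, len(hi)=3, max(lo)=12)
Step 7: insert 9 -> lo=[7, 9, 11, 12] hi=[24, 31, 42] -> (len(lo)=4, len(hi)=3, max(lo)=12)
Step 8: insert 15 -> lo=[7, 9, 11, 12] hi=[15, 24, 31, 42] -> (len(lo)=4, len(hi)=4, max(lo)=12)
Step 9: insert 38 -> lo=[7, 9, 11, 12, 15] hi=[24, 31, 38, 42] -> (len(lo)=5, len(hi)=4, max(lo)=15)

Answer: (1,0,24) (1,1,24) (2,1,24) (2,2,11) (3,2,24) (3,3,12) (4,3,12) (4,4,12) (5,4,15)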